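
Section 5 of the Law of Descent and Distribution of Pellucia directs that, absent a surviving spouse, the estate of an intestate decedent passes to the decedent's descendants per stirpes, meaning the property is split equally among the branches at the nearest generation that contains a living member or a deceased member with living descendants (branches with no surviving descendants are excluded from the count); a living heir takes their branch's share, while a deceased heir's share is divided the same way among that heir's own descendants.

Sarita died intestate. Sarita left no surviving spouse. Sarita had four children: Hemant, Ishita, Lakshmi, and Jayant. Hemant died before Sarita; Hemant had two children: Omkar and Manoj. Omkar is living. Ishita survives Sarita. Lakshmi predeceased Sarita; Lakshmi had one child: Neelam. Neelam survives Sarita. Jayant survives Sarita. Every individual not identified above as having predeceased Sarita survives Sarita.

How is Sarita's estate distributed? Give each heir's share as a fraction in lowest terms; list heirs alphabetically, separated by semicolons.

Ishita 1/4; Jayant 1/4; Manoj 1/8; Neelam 1/4; Omkar 1/8

There is no surviving spouse, so the entire estate passes to Sarita's descendants per stirpes.
The estate is divided into 4 equal shares of 1/4 among Hemant, Ishita, Lakshmi, Jayant.
Hemant predeceased; the 1/4 allotted to Hemant's branch passes to Hemant's issue by representation.
The 1/4 is divided into 2 equal shares of 1/8 among Omkar, Manoj.
Omkar is living and takes 1/8.
Manoj is living and takes 1/8.
Ishita is living and takes 1/4.
Lakshmi predeceased; the 1/4 allotted to Lakshmi's branch passes to Lakshmi's issue by representation.
Neelam is the sole taker at this level and receives the full 1/4.
Jayant is living and takes 1/4.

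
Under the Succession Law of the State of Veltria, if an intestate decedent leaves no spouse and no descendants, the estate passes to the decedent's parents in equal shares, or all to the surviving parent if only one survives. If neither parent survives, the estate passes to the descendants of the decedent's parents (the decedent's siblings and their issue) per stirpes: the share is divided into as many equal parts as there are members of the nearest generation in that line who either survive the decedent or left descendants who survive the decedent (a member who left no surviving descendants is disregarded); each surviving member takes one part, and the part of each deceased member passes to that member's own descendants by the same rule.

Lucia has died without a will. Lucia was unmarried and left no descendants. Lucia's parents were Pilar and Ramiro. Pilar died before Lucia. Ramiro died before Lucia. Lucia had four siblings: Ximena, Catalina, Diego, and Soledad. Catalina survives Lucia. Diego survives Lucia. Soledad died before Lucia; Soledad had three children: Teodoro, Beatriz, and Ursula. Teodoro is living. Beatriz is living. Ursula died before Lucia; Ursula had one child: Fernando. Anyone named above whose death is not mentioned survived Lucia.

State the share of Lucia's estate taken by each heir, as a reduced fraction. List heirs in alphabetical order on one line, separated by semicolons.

Beatriz 1/12; Catalina 1/4; Diego 1/4; Fernando 1/12; Teodoro 1/12; Ximena 1/4

Neither parent survives and there are no descendants, so the estate passes to Lucia's siblings and their issue per stirpes.
The estate is divided into 4 equal shares of 1/4 among Ximena, Catalina, Diego, Soledad.
Ximena is living and takes 1/4.
Catalina is living and takes 1/4.
Diego is living and takes 1/4.
Soledad predeceased; the 1/4 allotted to Soledad's branch passes to Soledad's issue by representation.
The 1/4 is divided into 3 equal shares of 1/12 among Teodoro, Beatriz, Ursula.
Teodoro is living and takes 1/12.
Beatriz is living and takes 1/12.
Ursula predeceased; the 1/12 allotted to Ursula's branch passes to Ursula's issue by representation.
Fernando is the sole taker at this level and receives the full 1/12.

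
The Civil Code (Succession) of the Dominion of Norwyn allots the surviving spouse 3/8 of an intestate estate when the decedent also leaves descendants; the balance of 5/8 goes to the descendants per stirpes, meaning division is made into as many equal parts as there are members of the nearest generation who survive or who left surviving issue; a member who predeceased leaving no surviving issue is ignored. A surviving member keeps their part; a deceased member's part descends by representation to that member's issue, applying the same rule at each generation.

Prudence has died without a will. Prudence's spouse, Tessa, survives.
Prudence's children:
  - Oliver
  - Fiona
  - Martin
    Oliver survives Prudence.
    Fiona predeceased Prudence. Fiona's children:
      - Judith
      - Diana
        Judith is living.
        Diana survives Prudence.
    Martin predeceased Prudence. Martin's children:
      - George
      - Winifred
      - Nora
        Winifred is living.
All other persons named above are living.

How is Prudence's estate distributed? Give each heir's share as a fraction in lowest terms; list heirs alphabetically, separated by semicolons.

Diana 5/48; George 5/72; Judith 5/48; Nora 5/72; Oliver 5/24; Tessa 3/8; Winifred 5/72

Tessa, as surviving spouse, takes 3/8.
The remaining 5/8 passes to Prudence's descendants per stirpes.
The 5/8 is divided into 3 equal shares of 5/24 among Oliver, Fiona, Martin.
Oliver is living and takes 5/24.
Fiona predeceased; the 5/24 allotted to Fiona's branch passes to Fiona's issue by representation.
The 5/24 is divided into 2 equal shares of 5/48 among Judith, Diana.
Judith is living and takes 5/48.
Diana is living and takes 5/48.
Martin predeceased; the 5/24 allotted to Martin's branch passes to Martin's issue by representation.
The 5/24 is divided into 3 equal shares of 5/72 among George, Winifred, Nora.
George is living and takes 5/72.
Winifred is living and takes 5/72.
Nora is living and takes 5/72.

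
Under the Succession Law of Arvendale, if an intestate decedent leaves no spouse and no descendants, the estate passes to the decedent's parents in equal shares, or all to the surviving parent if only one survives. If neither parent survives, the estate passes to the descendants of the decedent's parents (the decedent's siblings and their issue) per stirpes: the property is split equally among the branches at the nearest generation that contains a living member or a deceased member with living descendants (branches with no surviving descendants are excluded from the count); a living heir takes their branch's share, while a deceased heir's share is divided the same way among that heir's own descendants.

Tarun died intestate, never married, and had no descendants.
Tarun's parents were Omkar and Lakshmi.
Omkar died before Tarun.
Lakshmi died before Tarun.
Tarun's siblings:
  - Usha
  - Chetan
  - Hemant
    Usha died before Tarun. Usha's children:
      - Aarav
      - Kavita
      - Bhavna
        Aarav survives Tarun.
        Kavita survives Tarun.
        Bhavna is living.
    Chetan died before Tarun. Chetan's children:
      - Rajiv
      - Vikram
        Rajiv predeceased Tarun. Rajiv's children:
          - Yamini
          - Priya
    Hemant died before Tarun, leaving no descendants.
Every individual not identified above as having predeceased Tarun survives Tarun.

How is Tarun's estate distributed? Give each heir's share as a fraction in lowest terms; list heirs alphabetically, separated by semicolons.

Aarav 1/6; Bhavna 1/6; Kavita 1/6; Priya 1/8; Vikram 1/4; Yamini 1/8

Neither parent survives and there are no descendants, so the estate passes to Tarun's siblings and their issue per stirpes.
Hemant left no surviving issue, so that branch lapses and is disregarded.
The estate is divided into 2 equal shares of 1/2 among Usha, Chetan.
Usha predeceased; the 1/2 allotted to Usha's branch passes to Usha's issue by representation.
The 1/2 is divided into 3 equal shares of 1/6 among Aarav, Kavita, Bhavna.
Aarav is living and takes 1/6.
Kavita is living and takes 1/6.
Bhavna is living and takes 1/6.
Chetan predeceased; the 1/2 allotted to Chetan's branch passes to Chetan's issue by representation.
The 1/2 is divided into 2 equal shares of 1/4 among Rajiv, Vikram.
Rajiv predeceased; the 1/4 allotted to Rajiv's branch passes to Rajiv's issue by representation.
The 1/4 is divided into 2 equal shares of 1/8 among Yamini, Priya.
Yamini is living and takes 1/8.
Priya is living and takes 1/8.
Vikram is living and takes 1/4.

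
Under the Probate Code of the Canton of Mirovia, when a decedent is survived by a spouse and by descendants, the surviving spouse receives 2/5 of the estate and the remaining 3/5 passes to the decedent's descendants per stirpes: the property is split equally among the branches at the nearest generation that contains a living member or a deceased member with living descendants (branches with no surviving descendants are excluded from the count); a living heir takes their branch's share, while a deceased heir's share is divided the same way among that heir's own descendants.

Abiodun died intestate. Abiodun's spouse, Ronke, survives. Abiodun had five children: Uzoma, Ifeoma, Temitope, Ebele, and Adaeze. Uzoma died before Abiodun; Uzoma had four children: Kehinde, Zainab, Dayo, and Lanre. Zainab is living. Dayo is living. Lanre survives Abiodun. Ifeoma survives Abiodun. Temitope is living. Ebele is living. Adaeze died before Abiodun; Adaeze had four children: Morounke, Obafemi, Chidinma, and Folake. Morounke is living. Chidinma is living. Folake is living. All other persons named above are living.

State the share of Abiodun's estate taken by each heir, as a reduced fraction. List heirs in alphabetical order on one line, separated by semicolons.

Chidinma 3/100; Dayo 3/100; Ebele 3/25; Folake 3/100; Ifeoma 3/25; Kehinde 3/100; Lanre 3/100; Morounke 3/100; Obafemi 3/100; Ronke 2/5; Temitope 3/25; Zainab 3/100

Ronke, as surviving spouse, takes 2/5.
The remaining 3/5 passes to Abiodun's descendants per stirpes.
The 3/5 is divided into 5 equal shares of 3/25 among Uzoma, Ifeoma, Temitope, Ebele, Adaeze.
Uzoma predeceased; the 3/25 allotted to Uzoma's branch passes to Uzoma's issue by representation.
The 3/25 is divided into 4 equal shares of 3/100 among Kehinde, Zainab, Dayo, Lanre.
Kehinde is living and takes 3/100.
Zainab is living and takes 3/100.
Dayo is living and takes 3/100.
Lanre is living and takes 3/100.
Ifeoma is living and takes 3/25.
Temitope is living and takes 3/25.
Ebele is living and takes 3/25.
Adaeze predeceased; the 3/25 allotted to Adaeze's branch passes to Adaeze's issue by representation.
The 3/25 is divided into 4 equal shares of 3/100 among Morounke, Obafemi, Chidinma, Folake.
Morounke is living and takes 3/100.
Obafemi is living and takes 3/100.
Chidinma is living and takes 3/100.
Folake is living and takes 3/100.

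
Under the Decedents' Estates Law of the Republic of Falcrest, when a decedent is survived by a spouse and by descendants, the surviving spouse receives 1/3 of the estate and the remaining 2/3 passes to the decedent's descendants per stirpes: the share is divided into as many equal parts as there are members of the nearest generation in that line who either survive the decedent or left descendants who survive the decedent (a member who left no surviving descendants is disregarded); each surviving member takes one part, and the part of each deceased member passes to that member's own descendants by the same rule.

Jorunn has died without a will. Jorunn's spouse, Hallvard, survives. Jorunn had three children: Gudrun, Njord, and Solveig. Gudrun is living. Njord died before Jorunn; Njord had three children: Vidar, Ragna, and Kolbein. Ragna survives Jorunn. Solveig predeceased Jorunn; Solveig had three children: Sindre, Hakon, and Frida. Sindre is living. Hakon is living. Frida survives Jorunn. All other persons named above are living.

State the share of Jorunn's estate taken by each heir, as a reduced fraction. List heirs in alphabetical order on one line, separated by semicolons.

Hallvard, as surviving spouse, takes 1/3.
The remaining 2/3 passes to Jorunn's descendants per stirpes.
The 2/3 is divided into 3 equal shares of 2/9 among Gudrun, Njord, Solveig.
Gudrun is living and takes 2/9.
Njord predeceased; the 2/9 allotted to Njord's branch passes to Njord's issue by representation.
The 2/9 is divided into 3 equal shares of 2/27 among Vidar, Ragna, Kolbein.
Vidar is living and takes 2/27.
Ragna is living and takes 2/27.
Kolbein is living and takes 2/27.
Solveig predeceased; the 2/9 allotted to Solveig's branch passes to Solveig's issue by representation.
The 2/9 is divided into 3 equal shares of 2/27 among Sindre, Hakon, Frida.
Sindre is living and takes 2/27.
Hakon is living and takes 2/27.
Frida is living and takes 2/27.

Frida 2/27; Gudrun 2/9; Hakon 2/27; Hallvard 1/3; Kolbein 2/27; Ragna 2/27; Sindre 2/27; Vidar 2/27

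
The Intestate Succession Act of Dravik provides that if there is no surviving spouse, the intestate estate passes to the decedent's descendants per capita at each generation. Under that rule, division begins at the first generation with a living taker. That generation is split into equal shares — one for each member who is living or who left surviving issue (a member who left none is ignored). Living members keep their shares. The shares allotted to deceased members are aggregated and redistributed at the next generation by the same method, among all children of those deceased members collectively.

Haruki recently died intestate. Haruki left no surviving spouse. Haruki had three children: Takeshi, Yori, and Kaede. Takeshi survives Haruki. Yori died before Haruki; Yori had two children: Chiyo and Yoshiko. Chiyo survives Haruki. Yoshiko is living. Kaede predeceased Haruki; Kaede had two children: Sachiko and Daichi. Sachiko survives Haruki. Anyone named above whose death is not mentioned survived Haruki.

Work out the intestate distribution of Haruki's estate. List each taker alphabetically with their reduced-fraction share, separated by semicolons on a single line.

Chiyo 1/6; Daichi 1/6; Sachiko 1/6; Takeshi 1/3; Yoshiko 1/6

There is no surviving spouse, so the entire estate passes to Haruki's descendants per capita at each generation.
At generation 1 (Takeshi, Yori, Kaede) there are 3 shares of (1)/3 = 1/3 each.
Living: Takeshi — each takes 1/3.
Deceased: Yori and Kaede. Their combined 2/3 is pooled and carried to generation 2.
At generation 2 (Chiyo, Yoshiko, Sachiko, Daichi) there are 4 shares of (2/3)/4 = 1/6 each.
Living: Chiyo, Yoshiko, Sachiko, and Daichi — each takes 1/6.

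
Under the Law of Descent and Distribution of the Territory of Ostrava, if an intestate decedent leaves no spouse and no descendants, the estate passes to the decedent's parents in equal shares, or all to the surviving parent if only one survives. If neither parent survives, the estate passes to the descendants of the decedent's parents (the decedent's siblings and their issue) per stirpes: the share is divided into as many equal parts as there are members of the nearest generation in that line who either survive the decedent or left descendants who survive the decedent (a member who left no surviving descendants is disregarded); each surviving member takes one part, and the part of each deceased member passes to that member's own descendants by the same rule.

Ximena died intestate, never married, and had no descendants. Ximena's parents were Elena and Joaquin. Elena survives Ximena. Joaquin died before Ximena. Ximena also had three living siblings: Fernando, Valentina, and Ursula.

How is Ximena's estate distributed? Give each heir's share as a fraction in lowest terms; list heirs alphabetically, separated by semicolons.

Elena 1

Only one parent, Elena, survives, so Elena takes the entire estate. The siblings take nothing because a surviving parent has priority.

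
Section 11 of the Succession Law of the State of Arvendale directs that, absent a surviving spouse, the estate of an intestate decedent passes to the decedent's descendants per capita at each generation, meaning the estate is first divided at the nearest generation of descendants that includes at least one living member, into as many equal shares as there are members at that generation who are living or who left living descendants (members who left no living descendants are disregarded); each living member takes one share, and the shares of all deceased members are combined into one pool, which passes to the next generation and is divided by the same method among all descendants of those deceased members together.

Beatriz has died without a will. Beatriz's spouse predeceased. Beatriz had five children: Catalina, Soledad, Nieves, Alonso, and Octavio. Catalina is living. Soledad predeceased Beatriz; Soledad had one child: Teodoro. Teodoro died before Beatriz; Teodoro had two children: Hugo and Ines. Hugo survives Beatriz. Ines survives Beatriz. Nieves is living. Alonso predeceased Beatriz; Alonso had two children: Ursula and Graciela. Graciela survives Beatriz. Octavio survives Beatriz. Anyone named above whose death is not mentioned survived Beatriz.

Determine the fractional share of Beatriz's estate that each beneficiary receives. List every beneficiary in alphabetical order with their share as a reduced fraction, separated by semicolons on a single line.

Catalina 1/5; Graciela 2/15; Hugo 1/15; Ines 1/15; Nieves 1/5; Octavio 1/5; Ursula 2/15

There is no surviving spouse, so the entire estate passes to Beatriz's descendants per capita at each generation.
At generation 1 (Catalina, Soledad, Nieves, Alonso, Octavio) there are 5 shares of (1)/5 = 1/5 each.
Living: Catalina, Nieves, and Octavio — each takes 1/5.
Deceased: Soledad and Alonso. Their combined 2/5 is pooled and carried to generation 2.
At generation 2 (Teodoro, Ursula, Graciela) there are 3 shares of (2/5)/3 = 2/15 each.
Living: Ursula and Graciela — each takes 2/15.
Deceased: Teodoro. That 2/15 share is carried to generation 3.
At generation 3 (Hugo, Ines) there are 2 shares of (2/15)/2 = 1/15 each.
Living: Hugo and Ines — each takes 1/15.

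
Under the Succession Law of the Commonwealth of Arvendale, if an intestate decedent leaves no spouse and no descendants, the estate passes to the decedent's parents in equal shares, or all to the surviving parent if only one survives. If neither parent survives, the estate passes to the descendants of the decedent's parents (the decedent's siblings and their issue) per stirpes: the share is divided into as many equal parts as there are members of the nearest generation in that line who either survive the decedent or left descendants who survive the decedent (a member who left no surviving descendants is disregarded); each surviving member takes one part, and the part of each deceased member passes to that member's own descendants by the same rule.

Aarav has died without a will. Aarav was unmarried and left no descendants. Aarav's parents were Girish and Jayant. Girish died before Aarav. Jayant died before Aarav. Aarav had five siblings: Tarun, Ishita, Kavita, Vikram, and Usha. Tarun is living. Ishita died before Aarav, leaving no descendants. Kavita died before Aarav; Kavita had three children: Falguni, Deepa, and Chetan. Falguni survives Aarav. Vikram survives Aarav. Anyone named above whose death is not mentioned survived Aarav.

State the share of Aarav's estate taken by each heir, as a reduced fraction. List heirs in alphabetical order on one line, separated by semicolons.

Chetan 1/12; Deepa 1/12; Falguni 1/12; Tarun 1/4; Usha 1/4; Vikram 1/4

Neither parent survives and there are no descendants, so the estate passes to Aarav's siblings and their issue per stirpes.
Ishita left no surviving issue, so that branch lapses and is disregarded.
The estate is divided into 4 equal shares of 1/4 among Tarun, Kavita, Vikram, Usha.
Tarun is living and takes 1/4.
Kavita predeceased; the 1/4 allotted to Kavita's branch passes to Kavita's issue by representation.
The 1/4 is divided into 3 equal shares of 1/12 among Falguni, Deepa, Chetan.
Falguni is living and takes 1/12.
Deepa is living and takes 1/12.
Chetan is living and takes 1/12.
Vikram is living and takes 1/4.
Usha is living and takes 1/4.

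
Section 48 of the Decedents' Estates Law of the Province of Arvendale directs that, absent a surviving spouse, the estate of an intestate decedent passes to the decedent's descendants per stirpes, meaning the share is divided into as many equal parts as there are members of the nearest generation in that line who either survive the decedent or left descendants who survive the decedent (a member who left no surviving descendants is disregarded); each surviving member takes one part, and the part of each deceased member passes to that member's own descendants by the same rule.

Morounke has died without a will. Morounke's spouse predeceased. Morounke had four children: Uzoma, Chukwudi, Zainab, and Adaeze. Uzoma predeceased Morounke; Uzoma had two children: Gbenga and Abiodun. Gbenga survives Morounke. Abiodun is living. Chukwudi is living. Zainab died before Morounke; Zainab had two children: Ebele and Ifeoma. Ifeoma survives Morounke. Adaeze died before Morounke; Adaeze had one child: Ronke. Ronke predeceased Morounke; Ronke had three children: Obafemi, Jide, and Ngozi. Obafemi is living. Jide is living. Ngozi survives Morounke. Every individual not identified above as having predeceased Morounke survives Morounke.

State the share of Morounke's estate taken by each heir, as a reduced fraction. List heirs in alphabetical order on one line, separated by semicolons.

Abiodun 1/8; Chukwudi 1/4; Ebele 1/8; Gbenga 1/8; Ifeoma 1/8; Jide 1/12; Ngozi 1/12; Obafemi 1/12

There is no surviving spouse, so the entire estate passes to Morounke's descendants per stirpes.
The estate is divided into 4 equal shares of 1/4 among Uzoma, Chukwudi, Zainab, Adaeze.
Uzoma predeceased; the 1/4 allotted to Uzoma's branch passes to Uzoma's issue by representation.
The 1/4 is divided into 2 equal shares of 1/8 among Gbenga, Abiodun.
Gbenga is living and takes 1/8.
Abiodun is living and takes 1/8.
Chukwudi is living and takes 1/4.
Zainab predeceased; the 1/4 allotted to Zainab's branch passes to Zainab's issue by representation.
The 1/4 is divided into 2 equal shares of 1/8 among Ebele, Ifeoma.
Ebele is living and takes 1/8.
Ifeoma is living and takes 1/8.
Adaeze predeceased; the 1/4 allotted to Adaeze's branch passes to Adaeze's issue by representation.
Ronke's line is the sole branch at this level, so the full 1/4 passes to Ronke's issue by representation.
The 1/4 is divided into 3 equal shares of 1/12 among Obafemi, Jide, Ngozi.
Obafemi is living and takes 1/12.
Jide is living and takes 1/12.
Ngozi is living and takes 1/12.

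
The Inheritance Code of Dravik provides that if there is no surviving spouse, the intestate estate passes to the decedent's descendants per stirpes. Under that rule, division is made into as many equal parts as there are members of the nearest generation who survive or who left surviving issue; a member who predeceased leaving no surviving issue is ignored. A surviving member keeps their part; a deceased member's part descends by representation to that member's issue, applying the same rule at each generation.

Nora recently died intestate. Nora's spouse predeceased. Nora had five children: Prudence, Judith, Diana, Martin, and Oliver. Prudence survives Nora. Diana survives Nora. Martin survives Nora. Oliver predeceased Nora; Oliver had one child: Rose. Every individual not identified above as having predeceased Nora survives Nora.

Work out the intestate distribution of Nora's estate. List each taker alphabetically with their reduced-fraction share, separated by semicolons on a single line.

Diana 1/5; Judith 1/5; Martin 1/5; Prudence 1/5; Rose 1/5

There is no surviving spouse, so the entire estate passes to Nora's descendants per stirpes.
The estate is divided into 5 equal shares of 1/5 among Prudence, Judith, Diana, Martin, Oliver.
Prudence is living and takes 1/5.
Judith is living and takes 1/5.
Diana is living and takes 1/5.
Martin is living and takes 1/5.
Oliver predeceased; the 1/5 allotted to Oliver's branch passes to Oliver's issue by representation.
Rose is the sole taker at this level and receives the full 1/5.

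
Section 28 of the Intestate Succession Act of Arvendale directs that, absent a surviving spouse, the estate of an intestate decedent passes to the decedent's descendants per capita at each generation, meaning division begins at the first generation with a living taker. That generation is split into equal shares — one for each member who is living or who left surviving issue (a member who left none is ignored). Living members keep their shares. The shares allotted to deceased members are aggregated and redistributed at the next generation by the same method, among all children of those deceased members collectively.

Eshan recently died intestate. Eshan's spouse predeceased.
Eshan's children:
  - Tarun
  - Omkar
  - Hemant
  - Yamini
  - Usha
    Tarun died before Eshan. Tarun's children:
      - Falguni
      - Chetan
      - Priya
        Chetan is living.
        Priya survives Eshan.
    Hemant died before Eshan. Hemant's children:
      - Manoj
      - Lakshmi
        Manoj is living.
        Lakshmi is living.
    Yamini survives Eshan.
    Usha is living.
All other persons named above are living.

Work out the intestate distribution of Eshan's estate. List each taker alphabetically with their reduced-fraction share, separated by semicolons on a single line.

Chetan 2/25; Falguni 2/25; Lakshmi 2/25; Manoj 2/25; Omkar 1/5; Priya 2/25; Usha 1/5; Yamini 1/5

There is no surviving spouse, so the entire estate passes to Eshan's descendants per capita at each generation.
At generation 1 (Tarun, Omkar, Hemant, Yamini, Usha) there are 5 shares of (1)/5 = 1/5 each.
Living: Omkar, Yamini, and Usha — each takes 1/5.
Deceased: Tarun and Hemant. Their combined 2/5 is pooled and carried to generation 2.
At generation 2 (Falguni, Chetan, Priya, Manoj, Lakshmi) there are 5 shares of (2/5)/5 = 2/25 each.
Living: Falguni, Chetan, Priya, Manoj, and Lakshmi — each takes 2/25.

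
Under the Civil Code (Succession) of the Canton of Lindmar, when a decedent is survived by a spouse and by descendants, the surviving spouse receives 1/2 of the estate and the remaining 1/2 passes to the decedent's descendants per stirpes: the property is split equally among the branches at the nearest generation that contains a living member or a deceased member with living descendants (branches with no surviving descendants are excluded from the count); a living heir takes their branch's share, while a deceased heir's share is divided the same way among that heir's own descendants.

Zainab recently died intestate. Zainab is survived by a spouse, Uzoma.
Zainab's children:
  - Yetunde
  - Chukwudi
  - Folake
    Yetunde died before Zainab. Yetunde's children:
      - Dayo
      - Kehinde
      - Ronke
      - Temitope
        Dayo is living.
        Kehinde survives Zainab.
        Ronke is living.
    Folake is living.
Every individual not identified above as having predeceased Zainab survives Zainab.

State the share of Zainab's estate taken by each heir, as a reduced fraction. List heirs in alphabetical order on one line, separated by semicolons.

Uzoma, as surviving spouse, takes 1/2.
The remaining 1/2 passes to Zainab's descendants per stirpes.
The 1/2 is divided into 3 equal shares of 1/6 among Yetunde, Chukwudi, Folake.
Yetunde predeceased; the 1/6 allotted to Yetunde's branch passes to Yetunde's issue by representation.
The 1/6 is divided into 4 equal shares of 1/24 among Dayo, Kehinde, Ronke, Temitope.
Dayo is living and takes 1/24.
Kehinde is living and takes 1/24.
Ronke is living and takes 1/24.
Temitope is living and takes 1/24.
Chukwudi is living and takes 1/6.
Folake is living and takes 1/6.

Chukwudi 1/6; Dayo 1/24; Folake 1/6; Kehinde 1/24; Ronke 1/24; Temitope 1/24; Uzoma 1/2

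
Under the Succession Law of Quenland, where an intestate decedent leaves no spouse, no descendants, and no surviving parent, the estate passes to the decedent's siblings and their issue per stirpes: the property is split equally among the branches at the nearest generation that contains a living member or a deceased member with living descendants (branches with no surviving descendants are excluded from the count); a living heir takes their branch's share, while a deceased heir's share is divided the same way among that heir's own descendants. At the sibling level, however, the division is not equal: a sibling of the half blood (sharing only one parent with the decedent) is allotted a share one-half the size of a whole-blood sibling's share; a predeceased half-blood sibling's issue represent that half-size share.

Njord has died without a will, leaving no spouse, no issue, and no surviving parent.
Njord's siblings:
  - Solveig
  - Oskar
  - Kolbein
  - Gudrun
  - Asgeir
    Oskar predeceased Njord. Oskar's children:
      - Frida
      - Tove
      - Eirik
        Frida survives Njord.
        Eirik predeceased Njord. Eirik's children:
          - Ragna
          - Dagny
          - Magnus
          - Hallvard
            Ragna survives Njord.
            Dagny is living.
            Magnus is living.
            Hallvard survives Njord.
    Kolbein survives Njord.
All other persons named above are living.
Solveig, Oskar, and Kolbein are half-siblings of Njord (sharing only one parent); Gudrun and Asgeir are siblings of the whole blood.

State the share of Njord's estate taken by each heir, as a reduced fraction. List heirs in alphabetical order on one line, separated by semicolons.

No spouse, descendants, or parent survives, so the estate passes to Njord's siblings per stirpes.
Half-blood siblings count for one-half the weight of whole-blood siblings at the initial division.
Dividing 1 in proportion to weights (total weight 7/2): Solveig (weight 1/2) → 1/7; Oskar (weight 1/2) → 1/7; Kolbein (weight 1/2) → 1/7; Gudrun (weight 1) → 2/7; Asgeir (weight 1) → 2/7.
Solveig is living and takes 1/7.
Oskar predeceased; the 1/7 allotted to Oskar's branch passes to Oskar's issue by representation.
The 1/7 is divided into 3 equal shares of 1/21 among Frida, Tove, Eirik.
Frida is living and takes 1/21.
Tove is living and takes 1/21.
Eirik predeceased; the 1/21 allotted to Eirik's branch passes to Eirik's issue by representation.
The 1/21 is divided into 4 equal shares of 1/84 among Ragna, Dagny, Magnus, Hallvard.
Ragna is living and takes 1/84.
Dagny is living and takes 1/84.
Magnus is living and takes 1/84.
Hallvard is living and takes 1/84.
Kolbein is living and takes 1/7.
Gudrun is living and takes 2/7.
Asgeir is living and takes 2/7.

Asgeir 2/7; Dagny 1/84; Frida 1/21; Gudrun 2/7; Hallvard 1/84; Kolbein 1/7; Magnus 1/84; Ragna 1/84; Solveig 1/7; Tove 1/21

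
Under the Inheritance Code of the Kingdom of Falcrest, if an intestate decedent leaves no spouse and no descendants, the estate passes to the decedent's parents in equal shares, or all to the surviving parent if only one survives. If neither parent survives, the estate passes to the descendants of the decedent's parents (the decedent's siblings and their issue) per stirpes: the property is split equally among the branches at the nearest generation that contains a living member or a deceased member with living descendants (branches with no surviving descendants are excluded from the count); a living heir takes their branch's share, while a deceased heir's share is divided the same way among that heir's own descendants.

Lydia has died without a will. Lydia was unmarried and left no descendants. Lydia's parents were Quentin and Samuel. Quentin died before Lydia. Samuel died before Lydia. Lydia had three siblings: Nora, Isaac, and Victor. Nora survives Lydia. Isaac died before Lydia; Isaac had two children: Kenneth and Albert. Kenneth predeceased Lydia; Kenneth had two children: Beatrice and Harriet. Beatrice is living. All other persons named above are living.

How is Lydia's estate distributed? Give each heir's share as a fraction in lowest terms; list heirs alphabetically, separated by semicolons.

Neither parent survives and there are no descendants, so the estate passes to Lydia's siblings and their issue per stirpes.
The estate is divided into 3 equal shares of 1/3 among Nora, Isaac, Victor.
Nora is living and takes 1/3.
Isaac predeceased; the 1/3 allotted to Isaac's branch passes to Isaac's issue by representation.
The 1/3 is divided into 2 equal shares of 1/6 among Kenneth, Albert.
Kenneth predeceased; the 1/6 allotted to Kenneth's branch passes to Kenneth's issue by representation.
The 1/6 is divided into 2 equal shares of 1/12 among Beatrice, Harriet.
Beatrice is living and takes 1/12.
Harriet is living and takes 1/12.
Albert is living and takes 1/6.
Victor is living and takes 1/3.

Albert 1/6; Beatrice 1/12; Harriet 1/12; Nora 1/3; Victor 1/3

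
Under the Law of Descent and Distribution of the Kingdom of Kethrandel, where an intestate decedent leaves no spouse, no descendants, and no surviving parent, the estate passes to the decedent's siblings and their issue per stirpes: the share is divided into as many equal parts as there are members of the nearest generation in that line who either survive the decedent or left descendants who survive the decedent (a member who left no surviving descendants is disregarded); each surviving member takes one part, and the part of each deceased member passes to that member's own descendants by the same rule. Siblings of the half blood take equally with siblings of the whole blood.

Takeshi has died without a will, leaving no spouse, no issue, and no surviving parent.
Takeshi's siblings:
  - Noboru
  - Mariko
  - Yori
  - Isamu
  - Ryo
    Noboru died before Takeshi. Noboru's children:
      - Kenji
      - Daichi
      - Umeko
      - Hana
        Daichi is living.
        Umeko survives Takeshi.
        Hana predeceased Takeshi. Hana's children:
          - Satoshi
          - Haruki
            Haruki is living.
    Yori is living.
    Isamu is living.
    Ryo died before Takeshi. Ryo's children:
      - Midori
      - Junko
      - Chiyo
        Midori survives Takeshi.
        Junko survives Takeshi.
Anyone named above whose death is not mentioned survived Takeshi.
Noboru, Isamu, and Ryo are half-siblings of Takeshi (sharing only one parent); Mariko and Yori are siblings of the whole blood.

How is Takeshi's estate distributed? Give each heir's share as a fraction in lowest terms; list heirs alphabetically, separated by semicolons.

Chiyo 1/15; Daichi 1/20; Haruki 1/40; Isamu 1/5; Junko 1/15; Kenji 1/20; Mariko 1/5; Midori 1/15; Satoshi 1/40; Umeko 1/20; Yori 1/5

No spouse, descendants, or parent survives, so the estate passes to Takeshi's siblings per stirpes.
Half-blood and whole-blood siblings take equally under the stated rule.
The estate is divided into 5 equal shares of 1/5 among Noboru, Mariko, Yori, Isamu, Ryo.
Noboru predeceased; the 1/5 allotted to Noboru's branch passes to Noboru's issue by representation.
The 1/5 is divided into 4 equal shares of 1/20 among Kenji, Daichi, Umeko, Hana.
Kenji is living and takes 1/20.
Daichi is living and takes 1/20.
Umeko is living and takes 1/20.
Hana predeceased; the 1/20 allotted to Hana's branch passes to Hana's issue by representation.
The 1/20 is divided into 2 equal shares of 1/40 among Satoshi, Haruki.
Satoshi is living and takes 1/40.
Haruki is living and takes 1/40.
Mariko is living and takes 1/5.
Yori is living and takes 1/5.
Isamu is living and takes 1/5.
Ryo predeceased; the 1/5 allotted to Ryo's branch passes to Ryo's issue by representation.
The 1/5 is divided into 3 equal shares of 1/15 among Midori, Junko, Chiyo.
Midori is living and takes 1/15.
Junko is living and takes 1/15.
Chiyo is living and takes 1/15.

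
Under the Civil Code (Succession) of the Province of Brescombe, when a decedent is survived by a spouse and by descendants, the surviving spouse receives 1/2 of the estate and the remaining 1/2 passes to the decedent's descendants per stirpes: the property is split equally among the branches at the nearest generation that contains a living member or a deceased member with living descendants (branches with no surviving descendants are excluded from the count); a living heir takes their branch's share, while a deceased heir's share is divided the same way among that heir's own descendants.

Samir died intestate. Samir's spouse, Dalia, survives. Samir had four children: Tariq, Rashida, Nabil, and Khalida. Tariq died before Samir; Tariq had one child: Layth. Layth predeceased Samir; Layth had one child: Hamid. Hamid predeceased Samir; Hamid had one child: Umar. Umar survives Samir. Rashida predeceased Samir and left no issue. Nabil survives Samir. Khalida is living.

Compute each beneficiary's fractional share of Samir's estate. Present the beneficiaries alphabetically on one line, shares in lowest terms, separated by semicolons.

Dalia 1/2; Khalida 1/6; Nabil 1/6; Umar 1/6

Dalia, as surviving spouse, takes 1/2.
The remaining 1/2 passes to Samir's descendants per stirpes.
Rashida left no surviving issue, so that branch lapses and is disregarded.
The 1/2 is divided into 3 equal shares of 1/6 among Tariq, Nabil, Khalida.
Tariq predeceased; the 1/6 allotted to Tariq's branch passes to Tariq's issue by representation.
Layth's line is the sole branch at this level, so the full 1/6 passes to Layth's issue by representation.
Hamid's line is the sole branch at this level, so the full 1/6 passes to Hamid's issue by representation.
Umar is the sole taker at this level and receives the full 1/6.
Nabil is living and takes 1/6.
Khalida is living and takes 1/6.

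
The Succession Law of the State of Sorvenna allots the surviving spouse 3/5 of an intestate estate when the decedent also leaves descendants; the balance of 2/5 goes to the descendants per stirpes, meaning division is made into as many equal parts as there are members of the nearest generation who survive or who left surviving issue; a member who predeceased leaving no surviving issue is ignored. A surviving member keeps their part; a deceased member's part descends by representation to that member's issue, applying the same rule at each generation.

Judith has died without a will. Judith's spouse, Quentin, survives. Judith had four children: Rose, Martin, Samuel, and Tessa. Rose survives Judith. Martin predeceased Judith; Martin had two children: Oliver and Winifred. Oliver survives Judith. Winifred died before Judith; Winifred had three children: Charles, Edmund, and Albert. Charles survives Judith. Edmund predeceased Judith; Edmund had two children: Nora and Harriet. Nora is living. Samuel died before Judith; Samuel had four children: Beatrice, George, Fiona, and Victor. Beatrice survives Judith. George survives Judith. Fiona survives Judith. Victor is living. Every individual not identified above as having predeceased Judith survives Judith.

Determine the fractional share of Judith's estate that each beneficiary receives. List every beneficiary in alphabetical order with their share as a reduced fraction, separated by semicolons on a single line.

Quentin, as surviving spouse, takes 3/5.
The remaining 2/5 passes to Judith's descendants per stirpes.
The 2/5 is divided into 4 equal shares of 1/10 among Rose, Martin, Samuel, Tessa.
Rose is living and takes 1/10.
Martin predeceased; the 1/10 allotted to Martin's branch passes to Martin's issue by representation.
The 1/10 is divided into 2 equal shares of 1/20 among Oliver, Winifred.
Oliver is living and takes 1/20.
Winifred predeceased; the 1/20 allotted to Winifred's branch passes to Winifred's issue by representation.
The 1/20 is divided into 3 equal shares of 1/60 among Charles, Edmund, Albert.
Charles is living and takes 1/60.
Edmund predeceased; the 1/60 allotted to Edmund's branch passes to Edmund's issue by representation.
The 1/60 is divided into 2 equal shares of 1/120 among Nora, Harriet.
Nora is living and takes 1/120.
Harriet is living and takes 1/120.
Albert is living and takes 1/60.
Samuel predeceased; the 1/10 allotted to Samuel's branch passes to Samuel's issue by representation.
The 1/10 is divided into 4 equal shares of 1/40 among Beatrice, George, Fiona, Victor.
Beatrice is living and takes 1/40.
George is living and takes 1/40.
Fiona is living and takes 1/40.
Victor is living and takes 1/40.
Tessa is living and takes 1/10.

Albert 1/60; Beatrice 1/40; Charles 1/60; Fiona 1/40; George 1/40; Harriet 1/120; Nora 1/120; Oliver 1/20; Quentin 3/5; Rose 1/10; Tessa 1/10; Victor 1/40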